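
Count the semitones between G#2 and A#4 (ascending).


Absolute semitone position = octave×12 + chromatic position
G#2: 2×12 + 8 = 32
A#4: 4×12 + 10 = 58
Difference = 58 - 32 = 26
= 26 semitones


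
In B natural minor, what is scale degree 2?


Solution.
Natural minor scale pattern: W-H-W-W-H-W-W (2-1-2-2-1-2-2 semitones)
Starting from B:
  B + 2 semitones → C#
  C# + 1 semitone → D
  D + 2 semitones → E
  E + 2 semitones → F#
  F# + 1 semitone → G
  G + 2 semitones → A
  A + 2 semitones → B
Scale: B C# D E F# G A
Degree 2 = C#


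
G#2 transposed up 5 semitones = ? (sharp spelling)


Working:
G#2: chromatic position 8 in octave 2 → absolute = 2×12 + 8 = 32
Transpose up 5: 32 + 5 = 37
37 = 3×12 + 1 → C# in octave 3
Result = C#3


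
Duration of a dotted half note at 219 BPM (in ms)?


Step by step:
One quarter-note beat = 60000 / BPM = 60000 / 219 ms
Dotted half note = 3 × quarter note
Duration = 3 × 60000 / 219 = 180000 / 219
= 821.9 ms


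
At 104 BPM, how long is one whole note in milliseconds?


Solution.
One quarter-note beat = 60000 / BPM = 60000 / 104 ms
Whole note = 4 × quarter note
Duration = 4 × 60000 / 104 = 240000 / 104
= 2307.7 ms


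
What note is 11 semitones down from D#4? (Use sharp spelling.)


Working:
D#4: chromatic position 3 in octave 4 → absolute = 4×12 + 3 = 51
Transpose down 11: 51 - 11 = 40
40 = 3×12 + 4 → E in octave 3
Result = E3


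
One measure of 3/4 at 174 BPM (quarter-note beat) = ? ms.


Quarter-note beat duration = 60000 / 174 ms
Beats per measure (3/4) = 3
One measure = 3 × 60000 / 174 = 180000 / 174 ms
= 1034.5 ms


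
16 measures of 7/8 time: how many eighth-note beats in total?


Step by step:
Time signature 7/8: the bottom number 8 means the eighth note gets one count
The top number 7 means 7 eighth-note beats per measure
Total = 7 × 16 measures
= 112 eighth-note beats


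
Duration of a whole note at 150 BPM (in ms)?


Let's work it out.
One quarter-note beat = 60000 / BPM = 60000 / 150 ms
Whole note = 4 × quarter note
Duration = 4 × 60000 / 150 = 240000 / 150
= 1600.0 ms


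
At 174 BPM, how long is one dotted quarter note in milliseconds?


Reasoning:
One quarter-note beat = 60000 / BPM = 60000 / 174 ms
Dotted quarter note = 3/2 × quarter note
Duration = 3/2 × 60000 / 174 = 90000 / 174
= 517.2 ms


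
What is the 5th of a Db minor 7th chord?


Working:
Minor 7th chord = root + minor 3rd + perfect 5th + minor 7th
Seventh chords stack in thirds, so the letter names are D-F-A-C
Root: Db
Minor 3rd above Db: Fb
Perfect 5th above Db: Ab
Minor 7th above Db: Cb
The 5th = Ab


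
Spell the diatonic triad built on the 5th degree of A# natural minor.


Step by step:
A# natural minor scale: A# B# C# D# E# F# G#
Diatonic triad on degree 5 stacks scale notes 5, 7, 2: E# G# B#
E#→G# = 3 semitones; E#→B# = 7 semitones → minor triad
= E# G# B# (minor)


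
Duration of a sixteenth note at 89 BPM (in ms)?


One quarter-note beat = 60000 / BPM = 60000 / 89 ms
Sixteenth note = 1/4 × quarter note
Duration = 1/4 × 60000 / 89 = 15000 / 89
= 168.5 ms


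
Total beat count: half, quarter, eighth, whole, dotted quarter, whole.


Beat values:
  half = 2 beats
  quarter = 1 beat
  eighth = 0.5 beats
  whole = 4 beats
  dotted quarter = 1.5 beats
  whole = 4 beats
Sum = 2 + 1 + 0.5 + 4 + 1.5 + 4
= 13 beats


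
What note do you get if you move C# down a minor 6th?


Let's work it out.
minor 6th: 6 letter names, 8 semitones
Letter: C - 5 → E
Pitch: C# - 8 semitones, spelled as an E → E#
= E#


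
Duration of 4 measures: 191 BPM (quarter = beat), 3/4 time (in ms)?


Working:
Quarter-note beat duration = 60000 / 191 ms
Beats per measure (3/4) = 3
One measure = 3 × 60000 / 191 = 180000 / 191 ms
4 measures = 4 × 180000 / 191 = 720000 / 191
= 3769.6 ms


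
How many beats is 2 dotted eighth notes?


Solution.
Base eighth note = 1/2 beats
Dot 1 adds half the previous value: +1/4
One dotted eighth = 1/2 + 1/4 = 3/4
2 of them = 2 × 3/4 = 3/2
= 3/2 beats


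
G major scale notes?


Working:
Major scale pattern: W-W-H-W-W-W-H (2-2-1-2-2-2-1 semitones)
Starting from G:
  G + 2 semitones → A
  A + 2 semitones → B
  B + 1 semitone → C
  C + 2 semitones → D
  D + 2 semitones → E
  E + 2 semitones → F#
  F# + 1 semitone → G
Scale = G A B C D E F#


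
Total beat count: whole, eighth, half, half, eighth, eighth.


Working:
Beat values:
  whole = 4 beats
  eighth = 0.5 beats
  half = 2 beats
  half = 2 beats
  eighth = 0.5 beats
  eighth = 0.5 beats
Sum = 4 + 0.5 + 2 + 2 + 0.5 + 0.5
= 9.5 beats


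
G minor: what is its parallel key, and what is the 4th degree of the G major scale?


Reasoning:
Parallel keys share the same tonic but differ in mode
G minor → parallel is G major
G major scale: G A B C D E F#
= G major; 4th degree = C


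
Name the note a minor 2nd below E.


Solution.
A 2nd spans 2 letter names, so from E we land on D
A minor 2nd = 1 semitone below E
Spell D at that pitch: D#
= D#


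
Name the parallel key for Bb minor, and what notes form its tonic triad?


Solution.
Parallel keys share the same tonic but differ in mode
Bb minor → parallel is Bb major
Tonic triad of Bb major = Bb D F
= Bb major; triad = Bb D F


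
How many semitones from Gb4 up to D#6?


Let's work it out.
Absolute semitone position = octave×12 + chromatic position
Gb4: 4×12 + 6 = 54
D#6: 6×12 + 3 = 75
Difference = 75 - 54 = 21
= 21 semitones


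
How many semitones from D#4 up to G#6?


Absolute semitone position = octave×12 + chromatic position
D#4: 4×12 + 3 = 51
G#6: 6×12 + 8 = 80
Difference = 80 - 51 = 29
= 29 semitones


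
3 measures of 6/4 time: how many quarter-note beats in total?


Solution.
Time signature 6/4: the bottom number 4 means the quarter note gets one count
The top number 6 means 6 quarter-note beats per measure
Total = 6 × 3 measures
= 18 quarter-note beats


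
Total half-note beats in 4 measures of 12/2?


Time signature 12/2: the bottom number 2 means the half note gets one count
The top number 12 means 12 half-note beats per measure
Total = 12 × 4 measures
= 48 half-note beats


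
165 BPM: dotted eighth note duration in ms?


One quarter-note beat = 60000 / BPM = 60000 / 165 ms
Dotted eighth note = 3/4 × quarter note
Duration = 3/4 × 60000 / 165 = 45000 / 165
= 272.7 ms


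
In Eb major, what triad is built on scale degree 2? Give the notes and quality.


Working:
Eb major scale: Eb F G Ab Bb C D
Diatonic triad on degree 2 stacks scale notes 2, 4, 6: F Ab C
F→Ab = 3 semitones; F→C = 7 semitones → minor triad
= F Ab C (minor)


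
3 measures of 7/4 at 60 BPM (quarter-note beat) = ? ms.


Let's work it out.
Quarter-note beat duration = 60000 / 60 ms
Beats per measure (7/4) = 7
One measure = 7 × 60000 / 60 = 420000 / 60 ms
3 measures = 3 × 420000 / 60 = 1260000 / 60
= 21000.0 ms


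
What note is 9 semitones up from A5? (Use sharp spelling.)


Solution.
A5: chromatic position 9 in octave 5 → absolute = 5×12 + 9 = 69
Transpose up 9: 69 + 9 = 78
78 = 6×12 + 6 → F# in octave 6
Result = F#6


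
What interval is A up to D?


Working:
Letter names: A → D spans 4 letter names → a 4th
Semitones: A → D = 5 half-steps
A 4th of 5 semitones is a perfect 4th
= perfect 4th


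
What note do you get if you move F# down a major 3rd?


Step by step:
major 3rd: 3 letter names, 4 semitones
Letter: F - 2 → D
Pitch: F# - 4 semitones, spelled as a D → D
= D


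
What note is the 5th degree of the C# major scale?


Major scale pattern: W-W-H-W-W-W-H (2-2-1-2-2-2-1 semitones)
Starting from C#:
  C# + 2 semitones → D#
  D# + 2 semitones → E#
  E# + 1 semitone → F#
  F# + 2 semitones → G#
  G# + 2 semitones → A#
  A# + 2 semitones → B#
  B# + 1 semitone → C#
Scale: C# D# E# F# G# A# B#
Degree 5 = G#


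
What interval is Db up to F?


Letter names: D → F spans 3 letter names → a 3rd
Semitones: Db → F = 4 half-steps
A 3rd of 4 semitones is a major 3rd
= major 3rd


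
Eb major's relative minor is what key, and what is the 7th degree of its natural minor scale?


Working:
The relative minor shares the major's key signature and starts on its 6th degree
6th degree = a major 6th above the tonic; a major 6th above Eb is C
→ relative minor of Eb major is C minor
C natural minor scale: C D Eb F G Ab Bb
= C minor; 7th degree = Bb


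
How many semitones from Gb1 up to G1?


Reasoning:
Absolute semitone position = octave×12 + chromatic position
Gb1: 1×12 + 6 = 18
G1: 1×12 + 7 = 19
Difference = 19 - 18 = 1
= 1 semitone


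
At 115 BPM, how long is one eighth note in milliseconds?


Reasoning:
One quarter-note beat = 60000 / BPM = 60000 / 115 ms
Eighth note = 1/2 × quarter note
Duration = 1/2 × 60000 / 115 = 30000 / 115
= 260.9 ms


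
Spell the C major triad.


Working:
Major triad = root + major 3rd (4 semitones) + perfect 5th (7 semitones)
A triad on C stacks thirds, so the chord tones use letter names C-E-G
Root: C
Major 3rd above C: E
Perfect 5th above C: G
Chord = C E G


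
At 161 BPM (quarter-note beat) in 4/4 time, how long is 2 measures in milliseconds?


Reasoning:
Quarter-note beat duration = 60000 / 161 ms
Beats per measure (4/4) = 4
One measure = 4 × 60000 / 161 = 240000 / 161 ms
2 measures = 2 × 240000 / 161 = 480000 / 161
= 2981.4 ms


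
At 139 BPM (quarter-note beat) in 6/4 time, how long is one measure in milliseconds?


Solution.
Quarter-note beat duration = 60000 / 139 ms
Beats per measure (6/4) = 6
One measure = 6 × 60000 / 139 = 360000 / 139 ms
= 2589.9 ms


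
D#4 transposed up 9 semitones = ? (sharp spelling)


Let's work it out.
D#4: chromatic position 3 in octave 4 → absolute = 4×12 + 3 = 51
Transpose up 9: 51 + 9 = 60
60 = 5×12 + 0 → C in octave 5
Result = C5


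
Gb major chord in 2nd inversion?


Step by step:
Root position: Gb Bb Db
2nd inversion: move root and 3rd up an octave
Bass note: Db
Notes (bottom to top) = Db Gb Bb


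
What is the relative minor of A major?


The relative minor shares the major's key signature and starts on its 6th degree
6th degree = a major 6th above the tonic; a major 6th above A is F#
→ relative minor of A major is F# minor
= F# minor


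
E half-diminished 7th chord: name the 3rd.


Half-diminished 7th chord = root + minor 3rd + diminished 5th + minor 7th
Seventh chords stack in thirds, so the letter names are E-G-B-D
Root: E
Minor 3rd above E: G
Diminished 5th above E: Bb
Minor 7th above E: D
The 3rd = G


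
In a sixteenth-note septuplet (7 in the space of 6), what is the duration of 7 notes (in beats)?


Step by step:
Septuplet: 7 notes occupy the space of 6 sixteenth notes
Space = 6 × 1/4 = 3/2 beats
Each septuplet note = 3/2 / 7 = 3/14 beats
7 notes = 7 × 3/14 = 3/2
= 3/2 beats


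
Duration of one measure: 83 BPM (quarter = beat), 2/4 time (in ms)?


Reasoning:
Quarter-note beat duration = 60000 / 83 ms
Beats per measure (2/4) = 2
One measure = 2 × 60000 / 83 = 120000 / 83 ms
= 1445.8 ms


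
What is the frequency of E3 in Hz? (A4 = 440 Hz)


f = 440 × 2^(n/12) where n = semitones from A4
E3: -17 semitones from A4
f = 440 × 2^(-17/12)
f = 164.81 Hz


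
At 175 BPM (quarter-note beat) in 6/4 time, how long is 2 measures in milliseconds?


Reasoning:
Quarter-note beat duration = 60000 / 175 ms
Beats per measure (6/4) = 6
One measure = 6 × 60000 / 175 = 360000 / 175 ms
2 measures = 2 × 360000 / 175 = 720000 / 175
= 4114.3 ms


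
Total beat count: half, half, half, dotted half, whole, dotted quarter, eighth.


Solution.
Beat values:
  half = 2 beats
  half = 2 beats
  half = 2 beats
  dotted half = 3 beats
  whole = 4 beats
  dotted quarter = 1.5 beats
  eighth = 0.5 beats
Sum = 2 + 2 + 2 + 3 + 4 + 1.5 + 0.5
= 15 beats


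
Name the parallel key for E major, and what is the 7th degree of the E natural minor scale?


Working:
Parallel keys share the same tonic but differ in mode
E major → parallel is E minor
E natural minor scale: E F# G A B C D
= E minor; 7th degree = D


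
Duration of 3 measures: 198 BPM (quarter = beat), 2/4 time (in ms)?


Let's work it out.
Quarter-note beat duration = 60000 / 198 ms
Beats per measure (2/4) = 2
One measure = 2 × 60000 / 198 = 120000 / 198 ms
3 measures = 3 × 120000 / 198 = 360000 / 198
= 1818.2 ms


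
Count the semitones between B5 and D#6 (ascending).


Absolute semitone position = octave×12 + chromatic position
B5: 5×12 + 11 = 71
D#6: 6×12 + 3 = 75
Difference = 75 - 71 = 4
= 4 semitones


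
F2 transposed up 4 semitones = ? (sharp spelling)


Let's work it out.
F2: chromatic position 5 in octave 2 → absolute = 2×12 + 5 = 29
Transpose up 4: 29 + 4 = 33
33 = 2×12 + 9 → A in octave 2
Result = A2


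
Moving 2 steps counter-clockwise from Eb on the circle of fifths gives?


Each counter-clockwise step moves down a perfect 5th (= up a perfect 4th)
From Eb: Eb → Ab → Db
= Db


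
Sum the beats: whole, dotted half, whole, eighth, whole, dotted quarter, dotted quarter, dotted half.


Working:
Beat values:
  whole = 4 beats
  dotted half = 3 beats
  whole = 4 beats
  eighth = 0.5 beats
  whole = 4 beats
  dotted quarter = 1.5 beats
  dotted quarter = 1.5 beats
  dotted half = 3 beats
Sum = 4 + 3 + 4 + 0.5 + 4 + 1.5 + 1.5 + 3
= 21.5 beats


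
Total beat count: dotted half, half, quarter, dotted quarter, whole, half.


Let's work it out.
Beat values:
  dotted half = 3 beats
  half = 2 beats
  quarter = 1 beat
  dotted quarter = 1.5 beats
  whole = 4 beats
  half = 2 beats
Sum = 3 + 2 + 1 + 1.5 + 4 + 2
= 13.5 beats


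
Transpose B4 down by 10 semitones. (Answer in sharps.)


Working:
B4: chromatic position 11 in octave 4 → absolute = 4×12 + 11 = 59
Transpose down 10: 59 - 10 = 49
49 = 4×12 + 1 → C# in octave 4
Result = C#4


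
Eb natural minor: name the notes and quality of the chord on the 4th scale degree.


Eb natural minor scale: Eb F Gb Ab Bb Cb Db
Diatonic triad on degree 4 stacks scale notes 4, 6, 1: Ab Cb Eb
Ab→Cb = 3 semitones; Ab→Eb = 7 semitones → minor triad
= Ab Cb Eb (minor)


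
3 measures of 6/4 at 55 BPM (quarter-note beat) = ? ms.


Step by step:
Quarter-note beat duration = 60000 / 55 ms
Beats per measure (6/4) = 6
One measure = 6 × 60000 / 55 = 360000 / 55 ms
3 measures = 3 × 360000 / 55 = 1080000 / 55
= 19636.4 ms


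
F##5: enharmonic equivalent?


Step by step:
Enharmonic notes sound the same pitch but are spelled with different letter names
F## and G name the same pitch class
= G5


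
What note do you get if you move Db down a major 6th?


Step by step:
major 6th: 6 letter names, 9 semitones
Letter: D - 5 → F
Pitch: Db - 9 semitones, spelled as an F → Fb
= Fb


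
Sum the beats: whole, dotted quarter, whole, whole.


Solution.
Beat values:
  whole = 4 beats
  dotted quarter = 1.5 beats
  whole = 4 beats
  whole = 4 beats
Sum = 4 + 1.5 + 4 + 4
= 13.5 beats


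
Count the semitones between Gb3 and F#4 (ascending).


Working:
Absolute semitone position = octave×12 + chromatic position
Gb3: 3×12 + 6 = 42
F#4: 4×12 + 6 = 54
Difference = 54 - 42 = 12
= 12 semitones


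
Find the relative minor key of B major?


Solution.
The relative minor shares the major's key signature and starts on its 6th degree
6th degree = a major 6th above the tonic; a major 6th above B is G#
→ relative minor of B major is G# minor
= G# minor


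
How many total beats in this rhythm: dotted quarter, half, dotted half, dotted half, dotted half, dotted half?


Reasoning:
Beat values:
  dotted quarter = 1.5 beats
  half = 2 beats
  dotted half = 3 beats
  dotted half = 3 beats
  dotted half = 3 beats
  dotted half = 3 beats
Sum = 1.5 + 2 + 3 + 3 + 3 + 3
= 15.5 beats


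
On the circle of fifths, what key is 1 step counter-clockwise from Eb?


Reasoning:
Each counter-clockwise step moves down a perfect 5th (= up a perfect 4th)
From Eb: Eb → Ab
= Ab


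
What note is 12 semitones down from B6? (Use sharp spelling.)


Step by step:
B6: chromatic position 11 in octave 6 → absolute = 6×12 + 11 = 83
Transpose down 12: 83 - 12 = 71
71 = 5×12 + 11 → B in octave 5
Result = B5


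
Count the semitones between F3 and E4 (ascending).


Working:
Absolute semitone position = octave×12 + chromatic position
F3: 3×12 + 5 = 41
E4: 4×12 + 4 = 52
Difference = 52 - 41 = 11
= 11 semitones


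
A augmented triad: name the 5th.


Let's work it out.
Augmented triad = root + major 3rd (4 semitones) + augmented 5th (8 semitones)
A triad on A stacks thirds, so the chord tones use letter names A-C-E
Root: A
Major 3rd above A: C#
Augmented 5th above A: E#
The 5th = E#


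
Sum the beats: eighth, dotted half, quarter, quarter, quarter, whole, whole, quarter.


Step by step:
Beat values:
  eighth = 0.5 beats
  dotted half = 3 beats
  quarter = 1 beat
  quarter = 1 beat
  quarter = 1 beat
  whole = 4 beats
  whole = 4 beats
  quarter = 1 beat
Sum = 0.5 + 3 + 1 + 1 + 1 + 4 + 4 + 1
= 15.5 beats


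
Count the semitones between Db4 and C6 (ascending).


Reasoning:
Absolute semitone position = octave×12 + chromatic position
Db4: 4×12 + 1 = 49
C6: 6×12 + 0 = 72
Difference = 72 - 49 = 23
= 23 semitones


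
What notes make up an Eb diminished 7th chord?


Step by step:
Diminished 7th chord = root + minor 3rd + diminished 5th + diminished 7th
Seventh chords stack in thirds, so the letter names are E-G-B-D
Root: Eb
Minor 3rd above Eb: Gb
Diminished 5th above Eb: Bbb
Diminished 7th above Eb: Dbb
Chord = Eb Gb Bbb Dbb


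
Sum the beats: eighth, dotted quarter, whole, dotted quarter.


Working:
Beat values:
  eighth = 0.5 beats
  dotted quarter = 1.5 beats
  whole = 4 beats
  dotted quarter = 1.5 beats
Sum = 0.5 + 1.5 + 4 + 1.5
= 7.5 beats


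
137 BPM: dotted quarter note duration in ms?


One quarter-note beat = 60000 / BPM = 60000 / 137 ms
Dotted quarter note = 3/2 × quarter note
Duration = 3/2 × 60000 / 137 = 90000 / 137
= 656.9 ms


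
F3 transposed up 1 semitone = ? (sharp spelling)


Let's work it out.
F3: chromatic position 5 in octave 3 → absolute = 3×12 + 5 = 41
Transpose up 1: 41 + 1 = 42
42 = 3×12 + 6 → F# in octave 3
Result = F#3


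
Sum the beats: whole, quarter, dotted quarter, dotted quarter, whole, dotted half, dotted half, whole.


Beat values:
  whole = 4 beats
  quarter = 1 beat
  dotted quarter = 1.5 beats
  dotted quarter = 1.5 beats
  whole = 4 beats
  dotted half = 3 beats
  dotted half = 3 beats
  whole = 4 beats
Sum = 4 + 1 + 1.5 + 1.5 + 4 + 3 + 3 + 4
= 22 beats


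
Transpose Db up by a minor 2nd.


Let's work it out.
minor 2nd: 2 letter names, 1 semitones
Letter: D + 1 → E
Pitch: Db + 1 semitones, spelled as an E → Ebb
= Ebb


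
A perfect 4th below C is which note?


A 4th spans 4 letter names, so from C we land on G
A perfect 4th = 5 semitones below C
Spell G at that pitch: G
= G


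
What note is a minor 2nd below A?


Working:
A 2nd spans 2 letter names, so from A we land on G
A minor 2nd = 1 semitone below A
Spell G at that pitch: G#
= G#


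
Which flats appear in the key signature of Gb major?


Flat major keys: C(0), F(1), Bb(2), Eb(3), Ab(4), Db(5), Gb(6), Cb(7)
Gb major has 6 flats
Order of flats: Bb Eb Ab Db Gb Cb Fb → first 6: Bb, Eb, Ab, Db, Gb, Cb
= Bb, Eb, Ab, Db, Gb, Cb


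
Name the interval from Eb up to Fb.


Solution.
Letter names: E → F spans 2 letter names → a 2nd
Semitones: Eb → Fb = 1 half-step
A 2nd of 1 semitone is a minor 2nd
= minor 2nd


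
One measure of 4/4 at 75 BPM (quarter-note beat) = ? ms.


Quarter-note beat duration = 60000 / 75 ms
Beats per measure (4/4) = 4
One measure = 4 × 60000 / 75 = 240000 / 75 ms
= 3200.0 ms


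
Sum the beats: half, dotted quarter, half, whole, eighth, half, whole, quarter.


Beat values:
  half = 2 beats
  dotted quarter = 1.5 beats
  half = 2 beats
  whole = 4 beats
  eighth = 0.5 beats
  half = 2 beats
  whole = 4 beats
  quarter = 1 beat
Sum = 2 + 1.5 + 2 + 4 + 0.5 + 2 + 4 + 1
= 17 beats


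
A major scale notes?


Let's work it out.
Major scale pattern: W-W-H-W-W-W-H (2-2-1-2-2-2-1 semitones)
Starting from A:
  A + 2 semitones → B
  B + 2 semitones → C#
  C# + 1 semitone → D
  D + 2 semitones → E
  E + 2 semitones → F#
  F# + 2 semitones → G#
  G# + 1 semitone → A
Scale = A B C# D E F# G#


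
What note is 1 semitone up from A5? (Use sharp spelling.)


Working:
A5: chromatic position 9 in octave 5 → absolute = 5×12 + 9 = 69
Transpose up 1: 69 + 1 = 70
70 = 5×12 + 10 → A# in octave 5
Result = A#5


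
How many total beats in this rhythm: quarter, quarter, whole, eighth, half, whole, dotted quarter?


Beat values:
  quarter = 1 beat
  quarter = 1 beat
  whole = 4 beats
  eighth = 0.5 beats
  half = 2 beats
  whole = 4 beats
  dotted quarter = 1.5 beats
Sum = 1 + 1 + 4 + 0.5 + 2 + 4 + 1.5
= 14 beats


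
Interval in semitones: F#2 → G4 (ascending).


Reasoning:
Absolute semitone position = octave×12 + chromatic position
F#2: 2×12 + 6 = 30
G4: 4×12 + 7 = 55
Difference = 55 - 30 = 25
= 25 semitones


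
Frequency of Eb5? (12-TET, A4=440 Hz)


Reasoning:
f = 440 × 2^(n/12) where n = semitones from A4
Eb5: 6 semitones from A4
f = 440 × 2^(6/12)
f = 622.25 Hz


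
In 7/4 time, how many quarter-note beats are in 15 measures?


Working:
Time signature 7/4: the bottom number 4 means the quarter note gets one count
The top number 7 means 7 quarter-note beats per measure
Total = 7 × 15 measures
= 105 quarter-note beats


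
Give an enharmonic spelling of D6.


Solution.
Enharmonic notes sound the same pitch but are spelled with different letter names
D and C## name the same pitch class
= C##6


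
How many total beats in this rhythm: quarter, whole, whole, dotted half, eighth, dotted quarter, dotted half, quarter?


Beat values:
  quarter = 1 beat
  whole = 4 beats
  whole = 4 beats
  dotted half = 3 beats
  eighth = 0.5 beats
  dotted quarter = 1.5 beats
  dotted half = 3 beats
  quarter = 1 beat
Sum = 1 + 4 + 4 + 3 + 0.5 + 1.5 + 3 + 1
= 18 beats


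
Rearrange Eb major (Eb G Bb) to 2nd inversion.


Solution.
Root position: Eb G Bb
2nd inversion: move root and 3rd up an octave
Bass note: Bb
Notes (bottom to top) = Bb Eb G


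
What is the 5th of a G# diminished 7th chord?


Working:
Diminished 7th chord = root + minor 3rd + diminished 5th + diminished 7th
Seventh chords stack in thirds, so the letter names are G-B-D-F
Root: G#
Minor 3rd above G#: B
Diminished 5th above G#: D
Diminished 7th above G#: F
The 5th = D


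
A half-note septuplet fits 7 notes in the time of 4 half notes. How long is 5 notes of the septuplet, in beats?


Septuplet: 7 notes occupy the space of 4 half notes
Space = 4 × 2 = 8 beats
Each septuplet note = 8 / 7 = 8/7 beats
5 notes = 5 × 8/7 = 40/7
= 40/7 beats


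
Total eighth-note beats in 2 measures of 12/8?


Let's work it out.
Time signature 12/8: the bottom number 8 means the eighth note gets one count
The top number 12 means 12 eighth-note beats per measure
Total = 12 × 2 measures
= 24 eighth-note beats


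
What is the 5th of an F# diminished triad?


Diminished triad = root + minor 3rd (3 semitones) + diminished 5th (6 semitones)
A triad on F# stacks thirds, so the chord tones use letter names F-A-C
Root: F#
Minor 3rd above F#: A
Diminished 5th above F#: C
The 5th = C


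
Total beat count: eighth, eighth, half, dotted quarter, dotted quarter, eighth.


Reasoning:
Beat values:
  eighth = 0.5 beats
  eighth = 0.5 beats
  half = 2 beats
  dotted quarter = 1.5 beats
  dotted quarter = 1.5 beats
  eighth = 0.5 beats
Sum = 0.5 + 0.5 + 2 + 1.5 + 1.5 + 0.5
= 6.5 beats


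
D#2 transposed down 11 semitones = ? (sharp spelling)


Let's work it out.
D#2: chromatic position 3 in octave 2 → absolute = 2×12 + 3 = 27
Transpose down 11: 27 - 11 = 16
16 = 1×12 + 4 → E in octave 1
Result = E1


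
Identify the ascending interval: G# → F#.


Letter names: G → F spans 7 letter names → a 7th
Semitones: G# → F# = 10 half-steps
A 7th of 10 semitones is a minor 7th
= minor 7th


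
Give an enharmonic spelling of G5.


Solution.
Enharmonic notes sound the same pitch but are spelled with different letter names
G and F## name the same pitch class
= F##5


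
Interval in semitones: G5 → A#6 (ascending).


Reasoning:
Absolute semitone position = octave×12 + chromatic position
G5: 5×12 + 7 = 67
A#6: 6×12 + 10 = 82
Difference = 82 - 67 = 15
= 15 semitones


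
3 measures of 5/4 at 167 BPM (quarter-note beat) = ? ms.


Reasoning:
Quarter-note beat duration = 60000 / 167 ms
Beats per measure (5/4) = 5
One measure = 5 × 60000 / 167 = 300000 / 167 ms
3 measures = 3 × 300000 / 167 = 900000 / 167
= 5389.2 ms


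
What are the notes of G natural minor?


Working:
Natural minor scale pattern: W-H-W-W-H-W-W (2-1-2-2-1-2-2 semitones)
Starting from G:
  G + 2 semitones → A
  A + 1 semitone → Bb
  Bb + 2 semitones → C
  C + 2 semitones → D
  D + 1 semitone → Eb
  Eb + 2 semitones → F
  F + 2 semitones → G
Scale = G A Bb C D Eb F


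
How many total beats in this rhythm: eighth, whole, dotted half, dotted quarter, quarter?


Reasoning:
Beat values:
  eighth = 0.5 beats
  whole = 4 beats
  dotted half = 3 beats
  dotted quarter = 1.5 beats
  quarter = 1 beat
Sum = 0.5 + 4 + 3 + 1.5 + 1
= 10 beats


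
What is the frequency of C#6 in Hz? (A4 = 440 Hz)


Let's work it out.
f = 440 × 2^(n/12) where n = semitones from A4
C#6: 16 semitones from A4
f = 440 × 2^(16/12)
f = 1108.73 Hz


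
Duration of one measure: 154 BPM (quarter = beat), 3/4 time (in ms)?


Step by step:
Quarter-note beat duration = 60000 / 154 ms
Beats per measure (3/4) = 3
One measure = 3 × 60000 / 154 = 180000 / 154 ms
= 1168.8 ms


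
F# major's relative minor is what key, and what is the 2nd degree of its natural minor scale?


Step by step:
The relative minor shares the major's key signature and starts on its 6th degree
6th degree = a major 6th above the tonic; a major 6th above F# is D#
→ relative minor of F# major is D# minor
D# natural minor scale: D# E# F# G# A# B C#
= D# minor; 2nd degree = E#


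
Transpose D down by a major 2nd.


Let's work it out.
major 2nd: 2 letter names, 2 semitones
Letter: D - 1 → C
Pitch: D - 2 semitones, spelled as a C → C
= C


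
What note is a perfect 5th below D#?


A 5th spans 5 letter names, so from D we land on G
A perfect 5th = 7 semitones below D#
Spell G at that pitch: G#
= G#


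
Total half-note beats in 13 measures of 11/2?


Working:
Time signature 11/2: the bottom number 2 means the half note gets one count
The top number 11 means 11 half-note beats per measure
Total = 11 × 13 measures
= 143 half-note beats


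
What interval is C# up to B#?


Solution.
Letter names: C → B spans 7 letter names → a 7th
Semitones: C# → B# = 11 half-steps
A 7th of 11 semitones is a major 7th
= major 7th


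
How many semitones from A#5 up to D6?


Solution.
Absolute semitone position = octave×12 + chromatic position
A#5: 5×12 + 10 = 70
D6: 6×12 + 2 = 74
Difference = 74 - 70 = 4
= 4 semitones


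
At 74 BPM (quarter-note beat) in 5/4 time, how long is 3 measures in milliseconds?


Reasoning:
Quarter-note beat duration = 60000 / 74 ms
Beats per measure (5/4) = 5
One measure = 5 × 60000 / 74 = 300000 / 74 ms
3 measures = 3 × 300000 / 74 = 900000 / 74
= 12162.2 ms


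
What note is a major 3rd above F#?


Let's work it out.
A 3rd spans 3 letter names, so from F we land on A
A major 3rd = 4 semitones above F#
Spell A at that pitch: A#
= A#


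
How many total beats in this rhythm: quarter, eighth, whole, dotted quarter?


Beat values:
  quarter = 1 beat
  eighth = 0.5 beats
  whole = 4 beats
  dotted quarter = 1.5 beats
Sum = 1 + 0.5 + 4 + 1.5
= 7 beats


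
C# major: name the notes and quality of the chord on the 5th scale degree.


C# major scale: C# D# E# F# G# A# B#
Diatonic triad on degree 5 stacks scale notes 5, 7, 2: G# B# D#
G#→B# = 4 semitones; G#→D# = 7 semitones → major triad
= G# B# D# (major)


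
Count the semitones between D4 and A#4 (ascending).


Step by step:
Absolute semitone position = octave×12 + chromatic position
D4: 4×12 + 2 = 50
A#4: 4×12 + 10 = 58
Difference = 58 - 50 = 8
= 8 semitones


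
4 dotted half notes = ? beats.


Base half note = 2 beats
Dot 1 adds half the previous value: +1
One dotted half = 2 + 1 = 3
4 of them = 4 × 3 = 12
= 12 beats


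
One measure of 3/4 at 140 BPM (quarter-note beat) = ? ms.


Reasoning:
Quarter-note beat duration = 60000 / 140 ms
Beats per measure (3/4) = 3
One measure = 3 × 60000 / 140 = 180000 / 140 ms
= 1285.7 ms


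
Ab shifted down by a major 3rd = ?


Let's work it out.
major 3rd: 3 letter names, 4 semitones
Letter: A - 2 → F
Pitch: Ab - 4 semitones, spelled as an F → Fb
= Fb


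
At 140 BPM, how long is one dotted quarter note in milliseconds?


Reasoning:
One quarter-note beat = 60000 / BPM = 60000 / 140 ms
Dotted quarter note = 3/2 × quarter note
Duration = 3/2 × 60000 / 140 = 90000 / 140
= 642.9 ms


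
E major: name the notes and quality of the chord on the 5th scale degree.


E major scale: E F# G# A B C# D#
Diatonic triad on degree 5 stacks scale notes 5, 7, 2: B D# F#
B→D# = 4 semitones; B→F# = 7 semitones → major triad
= B D# F# (major)


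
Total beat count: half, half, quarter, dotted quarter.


Working:
Beat values:
  half = 2 beats
  half = 2 beats
  quarter = 1 beat
  dotted quarter = 1.5 beats
Sum = 2 + 2 + 1 + 1.5
= 6.5 beats


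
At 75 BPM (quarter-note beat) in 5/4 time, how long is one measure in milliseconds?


Working:
Quarter-note beat duration = 60000 / 75 ms
Beats per measure (5/4) = 5
One measure = 5 × 60000 / 75 = 300000 / 75 ms
= 4000.0 ms


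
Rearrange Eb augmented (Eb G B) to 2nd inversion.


Working:
Root position: Eb G B
2nd inversion: move root and 3rd up an octave
Bass note: B
Notes (bottom to top) = B Eb G


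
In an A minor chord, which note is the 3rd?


Minor triad = root + minor 3rd (3 semitones) + perfect 5th (7 semitones)
A triad on A stacks thirds, so the chord tones use letter names A-C-E
Root: A
Minor 3rd above A: C
Perfect 5th above A: E
The 3rd = C


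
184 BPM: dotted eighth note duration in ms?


Step by step:
One quarter-note beat = 60000 / BPM = 60000 / 184 ms
Dotted eighth note = 3/4 × quarter note
Duration = 3/4 × 60000 / 184 = 45000 / 184
= 244.6 ms


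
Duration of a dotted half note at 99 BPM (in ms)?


Solution.
One quarter-note beat = 60000 / BPM = 60000 / 99 ms
Dotted half note = 3 × quarter note
Duration = 3 × 60000 / 99 = 180000 / 99
= 1818.2 ms


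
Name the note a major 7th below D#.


Let's work it out.
A 7th spans 7 letter names, so from D we land on E
A major 7th = 11 semitones below D#
Spell E at that pitch: E
= E


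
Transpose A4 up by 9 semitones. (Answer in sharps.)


A4: chromatic position 9 in octave 4 → absolute = 4×12 + 9 = 57
Transpose up 9: 57 + 9 = 66
66 = 5×12 + 6 → F# in octave 5
Result = F#5


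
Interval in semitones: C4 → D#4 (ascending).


Let's work it out.
Absolute semitone position = octave×12 + chromatic position
C4: 4×12 + 0 = 48
D#4: 4×12 + 3 = 51
Difference = 51 - 48 = 3
= 3 semitones


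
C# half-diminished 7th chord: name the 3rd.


Reasoning:
Half-diminished 7th chord = root + minor 3rd + diminished 5th + minor 7th
Seventh chords stack in thirds, so the letter names are C-E-G-B
Root: C#
Minor 3rd above C#: E
Diminished 5th above C#: G
Minor 7th above C#: B
The 3rd = E


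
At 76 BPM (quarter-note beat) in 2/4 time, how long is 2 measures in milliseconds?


Step by step:
Quarter-note beat duration = 60000 / 76 ms
Beats per measure (2/4) = 2
One measure = 2 × 60000 / 76 = 120000 / 76 ms
2 measures = 2 × 120000 / 76 = 240000 / 76
= 3157.9 ms


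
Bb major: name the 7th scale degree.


Let's work it out.
Major scale pattern: W-W-H-W-W-W-H (2-2-1-2-2-2-1 semitones)
Starting from Bb:
  Bb + 2 semitones → C
  C + 2 semitones → D
  D + 1 semitone → Eb
  Eb + 2 semitones → F
  F + 2 semitones → G
  G + 2 semitones → A
  A + 1 semitone → Bb
Scale: Bb C D Eb F G A
Degree 7 = A


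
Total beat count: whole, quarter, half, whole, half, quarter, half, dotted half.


Reasoning:
Beat values:
  whole = 4 beats
  quarter = 1 beat
  half = 2 beats
  whole = 4 beats
  half = 2 beats
  quarter = 1 beat
  half = 2 beats
  dotted half = 3 beats
Sum = 4 + 1 + 2 + 4 + 2 + 1 + 2 + 3
= 19 beats


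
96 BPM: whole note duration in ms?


One quarter-note beat = 60000 / BPM = 60000 / 96 ms
Whole note = 4 × quarter note
Duration = 4 × 60000 / 96 = 240000 / 96
= 2500.0 ms


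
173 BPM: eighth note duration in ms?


Reasoning:
One quarter-note beat = 60000 / BPM = 60000 / 173 ms
Eighth note = 1/2 × quarter note
Duration = 1/2 × 60000 / 173 = 30000 / 173
= 173.4 ms


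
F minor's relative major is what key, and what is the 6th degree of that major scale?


Reasoning:
The relative major shares the key signature and is a minor 3rd above the minor tonic
A minor 3rd above F is Ab
→ relative major of F minor is Ab major
Ab major scale: Ab Bb C Db Eb F G
= Ab major; 6th degree = F


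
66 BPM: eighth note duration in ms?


One quarter-note beat = 60000 / BPM = 60000 / 66 ms
Eighth note = 1/2 × quarter note
Duration = 1/2 × 60000 / 66 = 30000 / 66
= 454.5 ms


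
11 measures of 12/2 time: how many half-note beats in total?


Step by step:
Time signature 12/2: the bottom number 2 means the half note gets one count
The top number 12 means 12 half-note beats per measure
Total = 12 × 11 measures
= 132 half-note beats


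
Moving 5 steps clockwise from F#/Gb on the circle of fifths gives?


Each clockwise step on the circle of fifths moves up a perfect 5th
From F#/Gb: F#/Gb → Db → Ab → Eb → Bb → F
= F


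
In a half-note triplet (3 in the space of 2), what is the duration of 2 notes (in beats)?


Reasoning:
Triplet: 3 notes occupy the space of 2 half notes
Space = 2 × 2 = 4 beats
Each triplet note = 4 / 3 = 4/3 beats
2 notes = 2 × 4/3 = 8/3
= 8/3 beats


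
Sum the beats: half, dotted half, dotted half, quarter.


Beat values:
  half = 2 beats
  dotted half = 3 beats
  dotted half = 3 beats
  quarter = 1 beat
Sum = 2 + 3 + 3 + 1
= 9 beats


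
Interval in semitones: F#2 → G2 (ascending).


Step by step:
Absolute semitone position = octave×12 + chromatic position
F#2: 2×12 + 6 = 30
G2: 2×12 + 7 = 31
Difference = 31 - 30 = 1
= 1 semitone


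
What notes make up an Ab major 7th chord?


Step by step:
Major 7th chord = root + major 3rd + perfect 5th + major 7th
Seventh chords stack in thirds, so the letter names are A-C-E-G
Root: Ab
Major 3rd above Ab: C
Perfect 5th above Ab: Eb
Major 7th above Ab: G
Chord = Ab C Eb G


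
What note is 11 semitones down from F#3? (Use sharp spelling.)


Working:
F#3: chromatic position 6 in octave 3 → absolute = 3×12 + 6 = 42
Transpose down 11: 42 - 11 = 31
31 = 2×12 + 7 → G in octave 2
Result = G2


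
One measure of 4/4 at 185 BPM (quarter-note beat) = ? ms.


Step by step:
Quarter-note beat duration = 60000 / 185 ms
Beats per measure (4/4) = 4
One measure = 4 × 60000 / 185 = 240000 / 185 ms
= 1297.3 ms


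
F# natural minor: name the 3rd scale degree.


Natural minor scale pattern: W-H-W-W-H-W-W (2-1-2-2-1-2-2 semitones)
Starting from F#:
  F# + 2 semitones → G#
  G# + 1 semitone → A
  A + 2 semitones → B
  B + 2 semitones → C#
  C# + 1 semitone → D
  D + 2 semitones → E
  E + 2 semitones → F#
Scale: F# G# A B C# D E
Degree 3 = A


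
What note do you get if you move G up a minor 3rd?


Working:
minor 3rd: 3 letter names, 3 semitones
Letter: G + 2 → B
Pitch: G + 3 semitones, spelled as a B → Bb
= Bb


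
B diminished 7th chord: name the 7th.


Working:
Diminished 7th chord = root + minor 3rd + diminished 5th + diminished 7th
Seventh chords stack in thirds, so the letter names are B-D-F-A
Root: B
Minor 3rd above B: D
Diminished 5th above B: F
Diminished 7th above B: Ab
The 7th = Ab


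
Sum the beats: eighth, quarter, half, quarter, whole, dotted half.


Beat values:
  eighth = 0.5 beats
  quarter = 1 beat
  half = 2 beats
  quarter = 1 beat
  whole = 4 beats
  dotted half = 3 beats
Sum = 0.5 + 1 + 2 + 1 + 4 + 3
= 11.5 beats


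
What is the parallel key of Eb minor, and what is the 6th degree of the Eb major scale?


Solution.
Parallel keys share the same tonic but differ in mode
Eb minor → parallel is Eb major
Eb major scale: Eb F G Ab Bb C D
= Eb major; 6th degree = C


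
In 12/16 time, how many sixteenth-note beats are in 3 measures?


Working:
Time signature 12/16: the bottom number 16 means the sixteenth note gets one count
The top number 12 means 12 sixteenth-note beats per measure
Total = 12 × 3 measures
= 36 sixteenth-note beats


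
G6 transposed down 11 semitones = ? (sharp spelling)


G6: chromatic position 7 in octave 6 → absolute = 6×12 + 7 = 79
Transpose down 11: 79 - 11 = 68
68 = 5×12 + 8 → G# in octave 5
Result = G#5


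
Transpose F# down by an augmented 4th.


Step by step:
augmented 4th: 4 letter names, 6 semitones
Letter: F - 3 → C
Pitch: F# - 6 semitones, spelled as a C → C
= C


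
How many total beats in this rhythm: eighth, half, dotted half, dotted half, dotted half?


Beat values:
  eighth = 0.5 beats
  half = 2 beats
  dotted half = 3 beats
  dotted half = 3 beats
  dotted half = 3 beats
Sum = 0.5 + 2 + 3 + 3 + 3
= 11.5 beats


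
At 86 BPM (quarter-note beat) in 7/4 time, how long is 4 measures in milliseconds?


Step by step:
Quarter-note beat duration = 60000 / 86 ms
Beats per measure (7/4) = 7
One measure = 7 × 60000 / 86 = 420000 / 86 ms
4 measures = 4 × 420000 / 86 = 1680000 / 86
= 19534.9 ms


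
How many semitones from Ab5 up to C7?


Solution.
Absolute semitone position = octave×12 + chromatic position
Ab5: 5×12 + 8 = 68
C7: 7×12 + 0 = 84
Difference = 84 - 68 = 16
= 16 semitones


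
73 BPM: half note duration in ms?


One quarter-note beat = 60000 / BPM = 60000 / 73 ms
Half note = 2 × quarter note
Duration = 2 × 60000 / 73 = 120000 / 73
= 1643.8 ms


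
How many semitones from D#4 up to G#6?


Step by step:
Absolute semitone position = octave×12 + chromatic position
D#4: 4×12 + 3 = 51
G#6: 6×12 + 8 = 80
Difference = 80 - 51 = 29
= 29 semitones


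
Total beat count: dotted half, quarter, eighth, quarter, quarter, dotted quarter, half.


Solution.
Beat values:
  dotted half = 3 beats
  quarter = 1 beat
  eighth = 0.5 beats
  quarter = 1 beat
  quarter = 1 beat
  dotted quarter = 1.5 beats
  half = 2 beats
Sum = 3 + 1 + 0.5 + 1 + 1 + 1.5 + 2
= 10 beats


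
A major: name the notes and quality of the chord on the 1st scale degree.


Reasoning:
A major scale: A B C# D E F# G#
Diatonic triad on degree 1 stacks scale notes 1, 3, 5: A C# E
A→C# = 4 semitones; A→E = 7 semitones → major triad
= A C# E (major)


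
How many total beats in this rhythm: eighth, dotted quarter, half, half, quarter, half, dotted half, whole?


Let's work it out.
Beat values:
  eighth = 0.5 beats
  dotted quarter = 1.5 beats
  half = 2 beats
  half = 2 beats
  quarter = 1 beat
  half = 2 beats
  dotted half = 3 beats
  whole = 4 beats
Sum = 0.5 + 1.5 + 2 + 2 + 1 + 2 + 3 + 4
= 16 beats


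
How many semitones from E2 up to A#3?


Absolute semitone position = octave×12 + chromatic position
E2: 2×12 + 4 = 28
A#3: 3×12 + 10 = 46
Difference = 46 - 28 = 18
= 18 semitones
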